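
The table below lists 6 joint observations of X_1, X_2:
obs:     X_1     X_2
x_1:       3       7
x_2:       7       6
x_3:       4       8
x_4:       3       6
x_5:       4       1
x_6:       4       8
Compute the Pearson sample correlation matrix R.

Step 1 — column means:
  mean(X_1) = (3 + 7 + 4 + 3 + 4 + 4) / 6 = 25/6 = 4.1667
  mean(X_2) = (7 + 6 + 8 + 6 + 1 + 8) / 6 = 36/6 = 6

Step 2 — sample variances and covariances s[i,j] = (1/(n-1)) · Σ_k (x_{k,i} - mean_i) · (x_{k,j} - mean_j), with n-1 = 5:
  s[X_1,X_1] = ((-1.1667)·(-1.1667) + (2.8333)·(2.8333) + (-0.1667)·(-0.1667) + (-1.1667)·(-1.1667) + (-0.1667)·(-0.1667) + (-0.1667)·(-0.1667)) / 5 = 10.8333/5 = 2.1667
  s[X_1,X_2] = ((-1.1667)·(1) + (2.8333)·(0) + (-0.1667)·(2) + (-1.1667)·(0) + (-0.1667)·(-5) + (-0.1667)·(2)) / 5 = -1/5 = -0.2
  s[X_2,X_2] = ((1)·(1) + (0)·(0) + (2)·(2) + (0)·(0) + (-5)·(-5) + (2)·(2)) / 5 = 34/5 = 6.8
  Sample standard deviations s_i = √(s[i,i]):
  s(X_1) = √(2.1667) = 1.472
  s(X_2) = √(6.8) = 2.6077

Step 3 — r_{ij} = s_{ij} / (s_i · s_j):
  r[X_1,X_1] = 1 (diagonal).
  r[X_1,X_2] = -0.2 / (1.472 · 2.6077) = -0.2 / 3.8384 = -0.0521
  r[X_2,X_2] = 1 (diagonal).

R is symmetric with unit diagonal. Assembling:

R = [[1, -0.0521],
 [-0.0521, 1]]


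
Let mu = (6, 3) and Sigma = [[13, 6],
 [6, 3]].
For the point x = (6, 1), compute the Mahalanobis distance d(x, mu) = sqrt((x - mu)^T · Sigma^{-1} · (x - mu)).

Step 1 — centre the observation: (x - mu) = (0, -2).

Step 2 — invert Sigma. det(Sigma) = 13·3 - (6)² = 3.
  Sigma^{-1} = (1/det) · [[d, -b], [-b, a]] = [[1, -2],
 [-2, 4.3333]].

Step 3 — form the quadratic (x - mu)^T · Sigma^{-1} · (x - mu):
  Sigma^{-1} · (x - mu) = (4, -8.6667).
  (x - mu)^T · [Sigma^{-1} · (x - mu)] = (0)·(4) + (-2)·(-8.6667) = 17.3333.

Step 4 — take square root: d = √(17.3333) ≈ 4.1633.

d(x, mu) = √(17.3333) ≈ 4.1633


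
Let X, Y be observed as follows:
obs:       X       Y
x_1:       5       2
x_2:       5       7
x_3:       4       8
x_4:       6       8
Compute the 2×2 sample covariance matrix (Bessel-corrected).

Step 1 — column means:
  mean(X) = (5 + 5 + 4 + 6) / 4 = 20/4 = 5
  mean(Y) = (2 + 7 + 8 + 8) / 4 = 25/4 = 6.25

Step 2 — sample covariance S[i,j] = (1/(n-1)) · Σ_k (x_{k,i} - mean_i) · (x_{k,j} - mean_j), with n-1 = 3.
  S[X,X] = ((0)·(0) + (0)·(0) + (-1)·(-1) + (1)·(1)) / 3 = 2/3 = 0.6667
  S[X,Y] = ((0)·(-4.25) + (0)·(0.75) + (-1)·(1.75) + (1)·(1.75)) / 3 = 0/3 = 0
  S[Y,Y] = ((-4.25)·(-4.25) + (0.75)·(0.75) + (1.75)·(1.75) + (1.75)·(1.75)) / 3 = 24.75/3 = 8.25

S is symmetric (S[j,i] = S[i,j]). Assembling:

S = [[0.6667, 0],
 [0, 8.25]]


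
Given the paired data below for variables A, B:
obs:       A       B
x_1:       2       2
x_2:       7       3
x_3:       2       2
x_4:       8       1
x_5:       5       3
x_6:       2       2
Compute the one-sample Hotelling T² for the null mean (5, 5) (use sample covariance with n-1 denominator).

Step 1 — sample mean vector:
  mean(A) = (2 + 7 + 2 + 8 + 5 + 2) / 6 = 26/6 = 4.3333
  mean(B) = (2 + 3 + 2 + 1 + 3 + 2) / 6 = 13/6 = 2.1667
  x̄ = (4.3333, 2.1667),  deviation x̄ - mu_0 = (4.3333, 2.1667) - (5, 5) = (-0.6667, -2.8333).

Step 2 — sample covariance matrix, S[i,j] = (1/(n-1)) · Σ_k (x_{k,i} - mean_i) · (x_{k,j} - mean_j), divisor n-1 = 5:
  S[A,A] = ((-2.3333)·(-2.3333) + (2.6667)·(2.6667) + (-2.3333)·(-2.3333) + (3.6667)·(3.6667) + (0.6667)·(0.6667) + (-2.3333)·(-2.3333)) / 5 = 37.3333/5 = 7.4667
  S[A,B] = ((-2.3333)·(-0.1667) + (2.6667)·(0.8333) + (-2.3333)·(-0.1667) + (3.6667)·(-1.1667) + (0.6667)·(0.8333) + (-2.3333)·(-0.1667)) / 5 = -0.3333/5 = -0.0667
  S[B,B] = ((-0.1667)·(-0.1667) + (0.8333)·(0.8333) + (-0.1667)·(-0.1667) + (-1.1667)·(-1.1667) + (0.8333)·(0.8333) + (-0.1667)·(-0.1667)) / 5 = 2.8333/5 = 0.5667
  S = [[7.4667, -0.0667],
 [-0.0667, 0.5667]].

Step 3 — invert S. det(S) = 7.4667·0.5667 - (-0.0667)² = 4.2267.
  S^{-1} = (1/det) · [[d, -b], [-b, a]] = [[0.1341, 0.0158],
 [0.0158, 1.7666]].

Step 4 — quadratic form (x̄ - mu_0)^T · S^{-1} · (x̄ - mu_0):
  S^{-1} · (x̄ - mu_0) = (-0.1341, -5.0158),
  (x̄ - mu_0)^T · [...] = (-0.6667)·(-0.1341) + (-2.8333)·(-5.0158) = 14.3007.

Step 5 — scale by n: T² = 6 · 14.3007 = 85.8044.

T² ≈ 85.8044


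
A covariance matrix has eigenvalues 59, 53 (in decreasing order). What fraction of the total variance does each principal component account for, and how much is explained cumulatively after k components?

Step 1 — total variance = trace(Sigma) = Σ λ_i = 59 + 53 = 112.

Step 2 — fraction explained by component i = λ_i / Σ λ:
  PC1: 59/112 = 0.5268
  PC2: 53/112 = 0.4732

Step 3 — cumulative fraction after k components = (λ_1 + ... + λ_k) / Σ λ:
  k = 1: 59/112 = 0.5268
  k = 2: (59 + 53)/112 = 112/112 = 1

Summary (fraction, with percent):

explained: PC1 0.5268 (52.68%), PC2 0.4732 (47.32%);  cumulative: 0.5268, 1


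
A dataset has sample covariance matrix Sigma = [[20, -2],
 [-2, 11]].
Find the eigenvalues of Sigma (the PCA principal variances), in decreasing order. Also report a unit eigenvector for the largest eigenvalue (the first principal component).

Step 1 — characteristic polynomial of 2×2 Sigma:
  det(Sigma - λI) = λ² - trace · λ + det = 0.
  trace = 20 + 11 = 31, det = 20·11 - (-2)² = 216.
Step 2 — discriminant:
  Δ = trace² - 4·det = 961 - 864 = 97.
Step 3 — eigenvalues:
  λ = (trace ± √Δ)/2 = (31 ± 9.8489)/2,
  λ_1 = 20.4244,  λ_2 = 10.5756.

Step 4 — unit eigenvector for λ_1: solve (Sigma - λ_1 I)v = 0. First row:
  (20 - 20.4244)·v_x + (-2)·v_y = 0, i.e. (-0.4244)·v_x + (-2)·v_y = 0,
  so v ∝ (b, λ_1 - a) = (-2, 0.4244); multiply by -1 so the first entry is positive: u = (2, -0.4244).
  ||u|| = √((2)² + (-0.4244)²) = √(4.1801) ≈ 2.0445,
  v_1 = u/||u|| ≈ (0.9782, -0.2076) (||v_1|| = 1).

λ_1 = 20.4244,  λ_2 = 10.5756;  v_1 ≈ (0.9782, -0.2076)


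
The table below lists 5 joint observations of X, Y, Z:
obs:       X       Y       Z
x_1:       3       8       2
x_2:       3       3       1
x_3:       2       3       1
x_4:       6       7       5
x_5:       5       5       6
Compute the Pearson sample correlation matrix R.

Step 1 — column means:
  mean(X) = (3 + 3 + 2 + 6 + 5) / 5 = 19/5 = 3.8
  mean(Y) = (8 + 3 + 3 + 7 + 5) / 5 = 26/5 = 5.2
  mean(Z) = (2 + 1 + 1 + 5 + 6) / 5 = 15/5 = 3

Step 2 — sample variances and covariances s[i,j] = (1/(n-1)) · Σ_k (x_{k,i} - mean_i) · (x_{k,j} - mean_j), with n-1 = 4:
  s[X,X] = ((-0.8)·(-0.8) + (-0.8)·(-0.8) + (-1.8)·(-1.8) + (2.2)·(2.2) + (1.2)·(1.2)) / 4 = 10.8/4 = 2.7
  s[X,Y] = ((-0.8)·(2.8) + (-0.8)·(-2.2) + (-1.8)·(-2.2) + (2.2)·(1.8) + (1.2)·(-0.2)) / 4 = 7.2/4 = 1.8
  s[X,Z] = ((-0.8)·(-1) + (-0.8)·(-2) + (-1.8)·(-2) + (2.2)·(2) + (1.2)·(3)) / 4 = 14/4 = 3.5
  s[Y,Y] = ((2.8)·(2.8) + (-2.2)·(-2.2) + (-2.2)·(-2.2) + (1.8)·(1.8) + (-0.2)·(-0.2)) / 4 = 20.8/4 = 5.2
  s[Y,Z] = ((2.8)·(-1) + (-2.2)·(-2) + (-2.2)·(-2) + (1.8)·(2) + (-0.2)·(3)) / 4 = 9/4 = 2.25
  s[Z,Z] = ((-1)·(-1) + (-2)·(-2) + (-2)·(-2) + (2)·(2) + (3)·(3)) / 4 = 22/4 = 5.5
  Sample standard deviations s_i = √(s[i,i]):
  s(X) = √(2.7) = 1.6432
  s(Y) = √(5.2) = 2.2804
  s(Z) = √(5.5) = 2.3452

Step 3 — r_{ij} = s_{ij} / (s_i · s_j):
  r[X,X] = 1 (diagonal).
  r[X,Y] = 1.8 / (1.6432 · 2.2804) = 1.8 / 3.747 = 0.4804
  r[X,Z] = 3.5 / (1.6432 · 2.3452) = 3.5 / 3.8536 = 0.9082
  r[Y,Y] = 1 (diagonal).
  r[Y,Z] = 2.25 / (2.2804 · 2.3452) = 2.25 / 5.3479 = 0.4207
  r[Z,Z] = 1 (diagonal).

R is symmetric with unit diagonal. Assembling:

R = [[1, 0.4804, 0.9082],
 [0.4804, 1, 0.4207],
 [0.9082, 0.4207, 1]]


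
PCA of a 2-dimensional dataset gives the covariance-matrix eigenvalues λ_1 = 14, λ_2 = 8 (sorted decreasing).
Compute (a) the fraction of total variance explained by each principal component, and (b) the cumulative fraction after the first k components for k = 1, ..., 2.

Step 1 — total variance = trace(Sigma) = Σ λ_i = 14 + 8 = 22.

Step 2 — fraction explained by component i = λ_i / Σ λ:
  PC1: 14/22 = 0.6364
  PC2: 8/22 = 0.3636

Step 3 — cumulative fraction after k components = (λ_1 + ... + λ_k) / Σ λ:
  k = 1: 14/22 = 0.6364
  k = 2: (14 + 8)/22 = 22/22 = 1

Summary (fraction, with percent):

explained: PC1 0.6364 (63.64%), PC2 0.3636 (36.36%);  cumulative: 0.6364, 1


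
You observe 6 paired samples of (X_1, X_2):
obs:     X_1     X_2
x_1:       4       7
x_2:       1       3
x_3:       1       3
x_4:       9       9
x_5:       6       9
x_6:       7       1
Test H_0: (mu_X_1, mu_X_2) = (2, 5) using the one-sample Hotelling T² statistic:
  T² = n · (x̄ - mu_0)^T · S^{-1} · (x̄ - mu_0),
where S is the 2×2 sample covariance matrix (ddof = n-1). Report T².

Step 1 — sample mean vector:
  mean(X_1) = (4 + 1 + 1 + 9 + 6 + 7) / 6 = 28/6 = 4.6667
  mean(X_2) = (7 + 3 + 3 + 9 + 9 + 1) / 6 = 32/6 = 5.3333
  x̄ = (4.6667, 5.3333),  deviation x̄ - mu_0 = (4.6667, 5.3333) - (2, 5) = (2.6667, 0.3333).

Step 2 — sample covariance matrix, S[i,j] = (1/(n-1)) · Σ_k (x_{k,i} - mean_i) · (x_{k,j} - mean_j), divisor n-1 = 5:
  S[X_1,X_1] = ((-0.6667)·(-0.6667) + (-3.6667)·(-3.6667) + (-3.6667)·(-3.6667) + (4.3333)·(4.3333) + (1.3333)·(1.3333) + (2.3333)·(2.3333)) / 5 = 53.3333/5 = 10.6667
  S[X_1,X_2] = ((-0.6667)·(1.6667) + (-3.6667)·(-2.3333) + (-3.6667)·(-2.3333) + (4.3333)·(3.6667) + (1.3333)·(3.6667) + (2.3333)·(-4.3333)) / 5 = 26.6667/5 = 5.3333
  S[X_2,X_2] = ((1.6667)·(1.6667) + (-2.3333)·(-2.3333) + (-2.3333)·(-2.3333) + (3.6667)·(3.6667) + (3.6667)·(3.6667) + (-4.3333)·(-4.3333)) / 5 = 59.3333/5 = 11.8667
  S = [[10.6667, 5.3333],
 [5.3333, 11.8667]].

Step 3 — invert S. det(S) = 10.6667·11.8667 - (5.3333)² = 98.1333.
  S^{-1} = (1/det) · [[d, -b], [-b, a]] = [[0.1209, -0.0543],
 [-0.0543, 0.1087]].

Step 4 — quadratic form (x̄ - mu_0)^T · S^{-1} · (x̄ - mu_0):
  S^{-1} · (x̄ - mu_0) = (0.3043, -0.1087),
  (x̄ - mu_0)^T · [...] = (2.6667)·(0.3043) + (0.3333)·(-0.1087) = 0.7754.

Step 5 — scale by n: T² = 6 · 0.7754 = 4.6522.

T² ≈ 4.6522


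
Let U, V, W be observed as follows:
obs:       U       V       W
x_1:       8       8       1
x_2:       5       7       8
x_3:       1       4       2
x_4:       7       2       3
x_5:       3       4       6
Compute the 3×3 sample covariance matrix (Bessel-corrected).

Step 1 — column means:
  mean(U) = (8 + 5 + 1 + 7 + 3) / 5 = 24/5 = 4.8
  mean(V) = (8 + 7 + 4 + 2 + 4) / 5 = 25/5 = 5
  mean(W) = (1 + 8 + 2 + 3 + 6) / 5 = 20/5 = 4

Step 2 — sample covariance S[i,j] = (1/(n-1)) · Σ_k (x_{k,i} - mean_i) · (x_{k,j} - mean_j), with n-1 = 4.
  S[U,U] = ((3.2)·(3.2) + (0.2)·(0.2) + (-3.8)·(-3.8) + (2.2)·(2.2) + (-1.8)·(-1.8)) / 4 = 32.8/4 = 8.2
  S[U,V] = ((3.2)·(3) + (0.2)·(2) + (-3.8)·(-1) + (2.2)·(-3) + (-1.8)·(-1)) / 4 = 9/4 = 2.25
  S[U,W] = ((3.2)·(-3) + (0.2)·(4) + (-3.8)·(-2) + (2.2)·(-1) + (-1.8)·(2)) / 4 = -7/4 = -1.75
  S[V,V] = ((3)·(3) + (2)·(2) + (-1)·(-1) + (-3)·(-3) + (-1)·(-1)) / 4 = 24/4 = 6
  S[V,W] = ((3)·(-3) + (2)·(4) + (-1)·(-2) + (-3)·(-1) + (-1)·(2)) / 4 = 2/4 = 0.5
  S[W,W] = ((-3)·(-3) + (4)·(4) + (-2)·(-2) + (-1)·(-1) + (2)·(2)) / 4 = 34/4 = 8.5

S is symmetric (S[j,i] = S[i,j]). Assembling:

S = [[8.2, 2.25, -1.75],
 [2.25, 6, 0.5],
 [-1.75, 0.5, 8.5]]


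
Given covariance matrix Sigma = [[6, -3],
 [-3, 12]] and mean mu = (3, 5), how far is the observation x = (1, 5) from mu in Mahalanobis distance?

Step 1 — centre the observation: (x - mu) = (-2, 0).

Step 2 — invert Sigma. det(Sigma) = 6·12 - (-3)² = 63.
  Sigma^{-1} = (1/det) · [[d, -b], [-b, a]] = [[0.1905, 0.0476],
 [0.0476, 0.0952]].

Step 3 — form the quadratic (x - mu)^T · Sigma^{-1} · (x - mu):
  Sigma^{-1} · (x - mu) = (-0.381, -0.0952).
  (x - mu)^T · [Sigma^{-1} · (x - mu)] = (-2)·(-0.381) + (0)·(-0.0952) = 0.7619.

Step 4 — take square root: d = √(0.7619) ≈ 0.8729.

d(x, mu) = √(0.7619) ≈ 0.8729


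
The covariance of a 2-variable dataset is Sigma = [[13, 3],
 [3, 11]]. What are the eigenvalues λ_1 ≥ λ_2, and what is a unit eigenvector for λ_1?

Step 1 — characteristic polynomial of 2×2 Sigma:
  det(Sigma - λI) = λ² - trace · λ + det = 0.
  trace = 13 + 11 = 24, det = 13·11 - (3)² = 134.
Step 2 — discriminant:
  Δ = trace² - 4·det = 576 - 536 = 40.
Step 3 — eigenvalues:
  λ = (trace ± √Δ)/2 = (24 ± 6.3246)/2,
  λ_1 = 15.1623,  λ_2 = 8.8377.

Step 4 — unit eigenvector for λ_1: solve (Sigma - λ_1 I)v = 0. First row:
  (13 - 15.1623)·v_x + (3)·v_y = 0, i.e. (-2.1623)·v_x + (3)·v_y = 0,
  so v ∝ (b, λ_1 - a) = (3, 2.1623) = u.
  ||u|| = √((3)² + (2.1623)²) = √(13.6754) ≈ 3.698,
  v_1 = u/||u|| ≈ (0.8112, 0.5847) (||v_1|| = 1).

λ_1 = 15.1623,  λ_2 = 8.8377;  v_1 ≈ (0.8112, 0.5847)


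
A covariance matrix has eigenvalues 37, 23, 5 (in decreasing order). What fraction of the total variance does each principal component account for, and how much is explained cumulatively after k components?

Step 1 — total variance = trace(Sigma) = Σ λ_i = 37 + 23 + 5 = 65.

Step 2 — fraction explained by component i = λ_i / Σ λ:
  PC1: 37/65 = 0.5692
  PC2: 23/65 = 0.3538
  PC3: 5/65 = 0.0769

Step 3 — cumulative fraction after k components = (λ_1 + ... + λ_k) / Σ λ:
  k = 1: 37/65 = 0.5692
  k = 2: (37 + 23)/65 = 60/65 = 0.9231
  k = 3: (37 + 23 + 5)/65 = 65/65 = 1

Summary (fraction, with percent):

explained: PC1 0.5692 (56.92%), PC2 0.3538 (35.38%), PC3 0.0769 (7.69%);  cumulative: 0.5692, 0.9231, 1


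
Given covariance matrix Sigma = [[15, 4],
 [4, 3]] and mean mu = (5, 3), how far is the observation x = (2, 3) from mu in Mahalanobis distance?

Step 1 — centre the observation: (x - mu) = (-3, 0).

Step 2 — invert Sigma. det(Sigma) = 15·3 - (4)² = 29.
  Sigma^{-1} = (1/det) · [[d, -b], [-b, a]] = [[0.1034, -0.1379],
 [-0.1379, 0.5172]].

Step 3 — form the quadratic (x - mu)^T · Sigma^{-1} · (x - mu):
  Sigma^{-1} · (x - mu) = (-0.3103, 0.4138).
  (x - mu)^T · [Sigma^{-1} · (x - mu)] = (-3)·(-0.3103) + (0)·(0.4138) = 0.931.

Step 4 — take square root: d = √(0.931) ≈ 0.9649.

d(x, mu) = √(0.931) ≈ 0.9649


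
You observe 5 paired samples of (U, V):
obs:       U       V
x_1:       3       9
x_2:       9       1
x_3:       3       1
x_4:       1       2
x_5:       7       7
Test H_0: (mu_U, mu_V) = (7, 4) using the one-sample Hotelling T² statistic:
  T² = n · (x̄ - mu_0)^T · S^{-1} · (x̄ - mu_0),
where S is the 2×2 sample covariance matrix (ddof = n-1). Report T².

Step 1 — sample mean vector:
  mean(U) = (3 + 9 + 3 + 1 + 7) / 5 = 23/5 = 4.6
  mean(V) = (9 + 1 + 1 + 2 + 7) / 5 = 20/5 = 4
  x̄ = (4.6, 4),  deviation x̄ - mu_0 = (4.6, 4) - (7, 4) = (-2.4, 0).

Step 2 — sample covariance matrix, S[i,j] = (1/(n-1)) · Σ_k (x_{k,i} - mean_i) · (x_{k,j} - mean_j), divisor n-1 = 4:
  S[U,U] = ((-1.6)·(-1.6) + (4.4)·(4.4) + (-1.6)·(-1.6) + (-3.6)·(-3.6) + (2.4)·(2.4)) / 4 = 43.2/4 = 10.8
  S[U,V] = ((-1.6)·(5) + (4.4)·(-3) + (-1.6)·(-3) + (-3.6)·(-2) + (2.4)·(3)) / 4 = -2/4 = -0.5
  S[V,V] = ((5)·(5) + (-3)·(-3) + (-3)·(-3) + (-2)·(-2) + (3)·(3)) / 4 = 56/4 = 14
  S = [[10.8, -0.5],
 [-0.5, 14]].

Step 3 — invert S. det(S) = 10.8·14 - (-0.5)² = 150.95.
  S^{-1} = (1/det) · [[d, -b], [-b, a]] = [[0.0927, 0.0033],
 [0.0033, 0.0715]].

Step 4 — quadratic form (x̄ - mu_0)^T · S^{-1} · (x̄ - mu_0):
  S^{-1} · (x̄ - mu_0) = (-0.2226, -0.0079),
  (x̄ - mu_0)^T · [...] = (-2.4)·(-0.2226) + (0)·(-0.0079) = 0.5342.

Step 5 — scale by n: T² = 5 · 0.5342 = 2.6711.

T² ≈ 2.6711


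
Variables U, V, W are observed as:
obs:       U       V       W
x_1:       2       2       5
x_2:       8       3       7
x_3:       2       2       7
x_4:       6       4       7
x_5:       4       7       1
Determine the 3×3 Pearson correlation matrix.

Step 1 — column means:
  mean(U) = (2 + 8 + 2 + 6 + 4) / 5 = 22/5 = 4.4
  mean(V) = (2 + 3 + 2 + 4 + 7) / 5 = 18/5 = 3.6
  mean(W) = (5 + 7 + 7 + 7 + 1) / 5 = 27/5 = 5.4

Step 2 — sample variances and covariances s[i,j] = (1/(n-1)) · Σ_k (x_{k,i} - mean_i) · (x_{k,j} - mean_j), with n-1 = 4:
  s[U,U] = ((-2.4)·(-2.4) + (3.6)·(3.6) + (-2.4)·(-2.4) + (1.6)·(1.6) + (-0.4)·(-0.4)) / 4 = 27.2/4 = 6.8
  s[U,V] = ((-2.4)·(-1.6) + (3.6)·(-0.6) + (-2.4)·(-1.6) + (1.6)·(0.4) + (-0.4)·(3.4)) / 4 = 4.8/4 = 1.2
  s[U,W] = ((-2.4)·(-0.4) + (3.6)·(1.6) + (-2.4)·(1.6) + (1.6)·(1.6) + (-0.4)·(-4.4)) / 4 = 7.2/4 = 1.8
  s[V,V] = ((-1.6)·(-1.6) + (-0.6)·(-0.6) + (-1.6)·(-1.6) + (0.4)·(0.4) + (3.4)·(3.4)) / 4 = 17.2/4 = 4.3
  s[V,W] = ((-1.6)·(-0.4) + (-0.6)·(1.6) + (-1.6)·(1.6) + (0.4)·(1.6) + (3.4)·(-4.4)) / 4 = -17.2/4 = -4.3
  s[W,W] = ((-0.4)·(-0.4) + (1.6)·(1.6) + (1.6)·(1.6) + (1.6)·(1.6) + (-4.4)·(-4.4)) / 4 = 27.2/4 = 6.8
  Sample standard deviations s_i = √(s[i,i]):
  s(U) = √(6.8) = 2.6077
  s(V) = √(4.3) = 2.0736
  s(W) = √(6.8) = 2.6077

Step 3 — r_{ij} = s_{ij} / (s_i · s_j):
  r[U,U] = 1 (diagonal).
  r[U,V] = 1.2 / (2.6077 · 2.0736) = 1.2 / 5.4074 = 0.2219
  r[U,W] = 1.8 / (2.6077 · 2.6077) = 1.8 / 6.8 = 0.2647
  r[V,V] = 1 (diagonal).
  r[V,W] = -4.3 / (2.0736 · 2.6077) = -4.3 / 5.4074 = -0.7952
  r[W,W] = 1 (diagonal).

R is symmetric with unit diagonal. Assembling:

R = [[1, 0.2219, 0.2647],
 [0.2219, 1, -0.7952],
 [0.2647, -0.7952, 1]]


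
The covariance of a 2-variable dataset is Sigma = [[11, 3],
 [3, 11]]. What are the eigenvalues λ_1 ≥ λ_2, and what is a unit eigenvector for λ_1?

Step 1 — characteristic polynomial of 2×2 Sigma:
  det(Sigma - λI) = λ² - trace · λ + det = 0.
  trace = 11 + 11 = 22, det = 11·11 - (3)² = 112.
Step 2 — discriminant:
  Δ = trace² - 4·det = 484 - 448 = 36.
Step 3 — eigenvalues:
  λ = (trace ± √Δ)/2 = (22 ± 6)/2,
  λ_1 = 14,  λ_2 = 8.

Step 4 — unit eigenvector for λ_1: solve (Sigma - λ_1 I)v = 0. First row:
  (11 - 14)·v_x + (3)·v_y = 0, i.e. (-3)·v_x + (3)·v_y = 0,
  so v ∝ (b, λ_1 - a) = (3, 3) = u.
  ||u|| = √((3)² + (3)²) = √(18) ≈ 4.2426,
  v_1 = u/||u|| ≈ (0.7071, 0.7071) (||v_1|| = 1).

λ_1 = 14,  λ_2 = 8;  v_1 ≈ (0.7071, 0.7071)


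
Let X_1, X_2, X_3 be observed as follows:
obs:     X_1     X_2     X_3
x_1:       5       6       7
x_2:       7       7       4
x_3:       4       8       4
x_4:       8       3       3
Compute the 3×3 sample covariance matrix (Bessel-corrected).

Step 1 — column means:
  mean(X_1) = (5 + 7 + 4 + 8) / 4 = 24/4 = 6
  mean(X_2) = (6 + 7 + 8 + 3) / 4 = 24/4 = 6
  mean(X_3) = (7 + 4 + 4 + 3) / 4 = 18/4 = 4.5

Step 2 — sample covariance S[i,j] = (1/(n-1)) · Σ_k (x_{k,i} - mean_i) · (x_{k,j} - mean_j), with n-1 = 3.
  S[X_1,X_1] = ((-1)·(-1) + (1)·(1) + (-2)·(-2) + (2)·(2)) / 3 = 10/3 = 3.3333
  S[X_1,X_2] = ((-1)·(0) + (1)·(1) + (-2)·(2) + (2)·(-3)) / 3 = -9/3 = -3
  S[X_1,X_3] = ((-1)·(2.5) + (1)·(-0.5) + (-2)·(-0.5) + (2)·(-1.5)) / 3 = -5/3 = -1.6667
  S[X_2,X_2] = ((0)·(0) + (1)·(1) + (2)·(2) + (-3)·(-3)) / 3 = 14/3 = 4.6667
  S[X_2,X_3] = ((0)·(2.5) + (1)·(-0.5) + (2)·(-0.5) + (-3)·(-1.5)) / 3 = 3/3 = 1
  S[X_3,X_3] = ((2.5)·(2.5) + (-0.5)·(-0.5) + (-0.5)·(-0.5) + (-1.5)·(-1.5)) / 3 = 9/3 = 3

S is symmetric (S[j,i] = S[i,j]). Assembling:

S = [[3.3333, -3, -1.6667],
 [-3, 4.6667, 1],
 [-1.6667, 1, 3]]


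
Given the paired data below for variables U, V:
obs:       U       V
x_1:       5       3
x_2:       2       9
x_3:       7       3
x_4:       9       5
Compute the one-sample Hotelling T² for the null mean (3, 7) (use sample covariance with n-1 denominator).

Step 1 — sample mean vector:
  mean(U) = (5 + 2 + 7 + 9) / 4 = 23/4 = 5.75
  mean(V) = (3 + 9 + 3 + 5) / 4 = 20/4 = 5
  x̄ = (5.75, 5),  deviation x̄ - mu_0 = (5.75, 5) - (3, 7) = (2.75, -2).

Step 2 — sample covariance matrix, S[i,j] = (1/(n-1)) · Σ_k (x_{k,i} - mean_i) · (x_{k,j} - mean_j), divisor n-1 = 3:
  S[U,U] = ((-0.75)·(-0.75) + (-3.75)·(-3.75) + (1.25)·(1.25) + (3.25)·(3.25)) / 3 = 26.75/3 = 8.9167
  S[U,V] = ((-0.75)·(-2) + (-3.75)·(4) + (1.25)·(-2) + (3.25)·(0)) / 3 = -16/3 = -5.3333
  S[V,V] = ((-2)·(-2) + (4)·(4) + (-2)·(-2) + (0)·(0)) / 3 = 24/3 = 8
  S = [[8.9167, -5.3333],
 [-5.3333, 8]].

Step 3 — invert S. det(S) = 8.9167·8 - (-5.3333)² = 42.8889.
  S^{-1} = (1/det) · [[d, -b], [-b, a]] = [[0.1865, 0.1244],
 [0.1244, 0.2079]].

Step 4 — quadratic form (x̄ - mu_0)^T · S^{-1} · (x̄ - mu_0):
  S^{-1} · (x̄ - mu_0) = (0.2642, -0.0738),
  (x̄ - mu_0)^T · [...] = (2.75)·(0.2642) + (-2)·(-0.0738) = 0.8744.

Step 5 — scale by n: T² = 4 · 0.8744 = 3.4974.

T² ≈ 3.4974


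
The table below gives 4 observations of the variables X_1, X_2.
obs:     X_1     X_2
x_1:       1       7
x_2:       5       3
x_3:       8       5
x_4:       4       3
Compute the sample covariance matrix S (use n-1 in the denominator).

Step 1 — column means:
  mean(X_1) = (1 + 5 + 8 + 4) / 4 = 18/4 = 4.5
  mean(X_2) = (7 + 3 + 5 + 3) / 4 = 18/4 = 4.5

Step 2 — sample covariance S[i,j] = (1/(n-1)) · Σ_k (x_{k,i} - mean_i) · (x_{k,j} - mean_j), with n-1 = 3.
  S[X_1,X_1] = ((-3.5)·(-3.5) + (0.5)·(0.5) + (3.5)·(3.5) + (-0.5)·(-0.5)) / 3 = 25/3 = 8.3333
  S[X_1,X_2] = ((-3.5)·(2.5) + (0.5)·(-1.5) + (3.5)·(0.5) + (-0.5)·(-1.5)) / 3 = -7/3 = -2.3333
  S[X_2,X_2] = ((2.5)·(2.5) + (-1.5)·(-1.5) + (0.5)·(0.5) + (-1.5)·(-1.5)) / 3 = 11/3 = 3.6667

S is symmetric (S[j,i] = S[i,j]). Assembling:

S = [[8.3333, -2.3333],
 [-2.3333, 3.6667]]


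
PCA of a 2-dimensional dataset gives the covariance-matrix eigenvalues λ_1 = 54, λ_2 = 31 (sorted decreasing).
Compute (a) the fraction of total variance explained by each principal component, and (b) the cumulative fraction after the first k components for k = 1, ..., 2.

Step 1 — total variance = trace(Sigma) = Σ λ_i = 54 + 31 = 85.

Step 2 — fraction explained by component i = λ_i / Σ λ:
  PC1: 54/85 = 0.6353
  PC2: 31/85 = 0.3647

Step 3 — cumulative fraction after k components = (λ_1 + ... + λ_k) / Σ λ:
  k = 1: 54/85 = 0.6353
  k = 2: (54 + 31)/85 = 85/85 = 1

Summary (fraction, with percent):

explained: PC1 0.6353 (63.53%), PC2 0.3647 (36.47%);  cumulative: 0.6353, 1


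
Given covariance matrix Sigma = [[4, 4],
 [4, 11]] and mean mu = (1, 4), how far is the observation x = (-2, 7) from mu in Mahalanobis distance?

Step 1 — centre the observation: (x - mu) = (-3, 3).

Step 2 — invert Sigma. det(Sigma) = 4·11 - (4)² = 28.
  Sigma^{-1} = (1/det) · [[d, -b], [-b, a]] = [[0.3929, -0.1429],
 [-0.1429, 0.1429]].

Step 3 — form the quadratic (x - mu)^T · Sigma^{-1} · (x - mu):
  Sigma^{-1} · (x - mu) = (-1.6071, 0.8571).
  (x - mu)^T · [Sigma^{-1} · (x - mu)] = (-3)·(-1.6071) + (3)·(0.8571) = 7.3929.

Step 4 — take square root: d = √(7.3929) ≈ 2.719.

d(x, mu) = √(7.3929) ≈ 2.719


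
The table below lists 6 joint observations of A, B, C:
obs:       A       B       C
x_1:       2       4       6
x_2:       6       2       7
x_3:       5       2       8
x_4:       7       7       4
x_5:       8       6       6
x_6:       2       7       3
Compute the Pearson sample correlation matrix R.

Step 1 — column means:
  mean(A) = (2 + 6 + 5 + 7 + 8 + 2) / 6 = 30/6 = 5
  mean(B) = (4 + 2 + 2 + 7 + 6 + 7) / 6 = 28/6 = 4.6667
  mean(C) = (6 + 7 + 8 + 4 + 6 + 3) / 6 = 34/6 = 5.6667

Step 2 — sample variances and covariances s[i,j] = (1/(n-1)) · Σ_k (x_{k,i} - mean_i) · (x_{k,j} - mean_j), with n-1 = 5:
  s[A,A] = ((-3)·(-3) + (1)·(1) + (0)·(0) + (2)·(2) + (3)·(3) + (-3)·(-3)) / 5 = 32/5 = 6.4
  s[A,B] = ((-3)·(-0.6667) + (1)·(-2.6667) + (0)·(-2.6667) + (2)·(2.3333) + (3)·(1.3333) + (-3)·(2.3333)) / 5 = 1/5 = 0.2
  s[A,C] = ((-3)·(0.3333) + (1)·(1.3333) + (0)·(2.3333) + (2)·(-1.6667) + (3)·(0.3333) + (-3)·(-2.6667)) / 5 = 6/5 = 1.2
  s[B,B] = ((-0.6667)·(-0.6667) + (-2.6667)·(-2.6667) + (-2.6667)·(-2.6667) + (2.3333)·(2.3333) + (1.3333)·(1.3333) + (2.3333)·(2.3333)) / 5 = 27.3333/5 = 5.4667
  s[B,C] = ((-0.6667)·(0.3333) + (-2.6667)·(1.3333) + (-2.6667)·(2.3333) + (2.3333)·(-1.6667) + (1.3333)·(0.3333) + (2.3333)·(-2.6667)) / 5 = -19.6667/5 = -3.9333
  s[C,C] = ((0.3333)·(0.3333) + (1.3333)·(1.3333) + (2.3333)·(2.3333) + (-1.6667)·(-1.6667) + (0.3333)·(0.3333) + (-2.6667)·(-2.6667)) / 5 = 17.3333/5 = 3.4667
  Sample standard deviations s_i = √(s[i,i]):
  s(A) = √(6.4) = 2.5298
  s(B) = √(5.4667) = 2.3381
  s(C) = √(3.4667) = 1.8619

Step 3 — r_{ij} = s_{ij} / (s_i · s_j):
  r[A,A] = 1 (diagonal).
  r[A,B] = 0.2 / (2.5298 · 2.3381) = 0.2 / 5.915 = 0.0338
  r[A,C] = 1.2 / (2.5298 · 1.8619) = 1.2 / 4.7103 = 0.2548
  r[B,B] = 1 (diagonal).
  r[B,C] = -3.9333 / (2.3381 · 1.8619) = -3.9333 / 4.3533 = -0.9035
  r[C,C] = 1 (diagonal).

R is symmetric with unit diagonal. Assembling:

R = [[1, 0.0338, 0.2548],
 [0.0338, 1, -0.9035],
 [0.2548, -0.9035, 1]]


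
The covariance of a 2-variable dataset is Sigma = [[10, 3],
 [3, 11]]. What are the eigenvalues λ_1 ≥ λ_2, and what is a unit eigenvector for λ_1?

Step 1 — characteristic polynomial of 2×2 Sigma:
  det(Sigma - λI) = λ² - trace · λ + det = 0.
  trace = 10 + 11 = 21, det = 10·11 - (3)² = 101.
Step 2 — discriminant:
  Δ = trace² - 4·det = 441 - 404 = 37.
Step 3 — eigenvalues:
  λ = (trace ± √Δ)/2 = (21 ± 6.0828)/2,
  λ_1 = 13.5414,  λ_2 = 7.4586.

Step 4 — unit eigenvector for λ_1: solve (Sigma - λ_1 I)v = 0. First row:
  (10 - 13.5414)·v_x + (3)·v_y = 0, i.e. (-3.5414)·v_x + (3)·v_y = 0,
  so v ∝ (b, λ_1 - a) = (3, 3.5414) = u.
  ||u|| = √((3)² + (3.5414)²) = √(21.5414) ≈ 4.6413,
  v_1 = u/||u|| ≈ (0.6464, 0.763) (||v_1|| = 1).

λ_1 = 13.5414,  λ_2 = 7.4586;  v_1 ≈ (0.6464, 0.763)


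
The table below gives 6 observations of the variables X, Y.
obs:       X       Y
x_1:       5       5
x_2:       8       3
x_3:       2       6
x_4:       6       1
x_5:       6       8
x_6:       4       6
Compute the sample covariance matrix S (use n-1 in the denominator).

Step 1 — column means:
  mean(X) = (5 + 8 + 2 + 6 + 6 + 4) / 6 = 31/6 = 5.1667
  mean(Y) = (5 + 3 + 6 + 1 + 8 + 6) / 6 = 29/6 = 4.8333

Step 2 — sample covariance S[i,j] = (1/(n-1)) · Σ_k (x_{k,i} - mean_i) · (x_{k,j} - mean_j), with n-1 = 5.
  S[X,X] = ((-0.1667)·(-0.1667) + (2.8333)·(2.8333) + (-3.1667)·(-3.1667) + (0.8333)·(0.8333) + (0.8333)·(0.8333) + (-1.1667)·(-1.1667)) / 5 = 20.8333/5 = 4.1667
  S[X,Y] = ((-0.1667)·(0.1667) + (2.8333)·(-1.8333) + (-3.1667)·(1.1667) + (0.8333)·(-3.8333) + (0.8333)·(3.1667) + (-1.1667)·(1.1667)) / 5 = -10.8333/5 = -2.1667
  S[Y,Y] = ((0.1667)·(0.1667) + (-1.8333)·(-1.8333) + (1.1667)·(1.1667) + (-3.8333)·(-3.8333) + (3.1667)·(3.1667) + (1.1667)·(1.1667)) / 5 = 30.8333/5 = 6.1667

S is symmetric (S[j,i] = S[i,j]). Assembling:

S = [[4.1667, -2.1667],
 [-2.1667, 6.1667]]


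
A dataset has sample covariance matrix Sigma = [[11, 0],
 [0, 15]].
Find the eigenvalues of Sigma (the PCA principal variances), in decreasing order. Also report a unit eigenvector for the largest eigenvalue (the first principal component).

Step 1 — characteristic polynomial of 2×2 Sigma:
  det(Sigma - λI) = λ² - trace · λ + det = 0.
  trace = 11 + 15 = 26, det = 11·15 - (0)² = 165.
Step 2 — discriminant:
  Δ = trace² - 4·det = 676 - 660 = 16.
Step 3 — eigenvalues:
  λ = (trace ± √Δ)/2 = (26 ± 4)/2,
  λ_1 = 15,  λ_2 = 11.

Step 4 — unit eigenvector for λ_1: Sigma is diagonal, so its eigenvectors are the coordinate axes. λ_1 = 15 is the diagonal entry on the second coordinate axis, hence
  v_1 = (0, 1) (||v_1|| = 1).

λ_1 = 15,  λ_2 = 11;  v_1 ≈ (0, 1)


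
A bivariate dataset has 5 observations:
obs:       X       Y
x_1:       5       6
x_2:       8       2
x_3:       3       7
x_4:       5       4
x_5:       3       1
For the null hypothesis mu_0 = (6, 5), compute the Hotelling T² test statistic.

Step 1 — sample mean vector:
  mean(X) = (5 + 8 + 3 + 5 + 3) / 5 = 24/5 = 4.8
  mean(Y) = (6 + 2 + 7 + 4 + 1) / 5 = 20/5 = 4
  x̄ = (4.8, 4),  deviation x̄ - mu_0 = (4.8, 4) - (6, 5) = (-1.2, -1).

Step 2 — sample covariance matrix, S[i,j] = (1/(n-1)) · Σ_k (x_{k,i} - mean_i) · (x_{k,j} - mean_j), divisor n-1 = 4:
  S[X,X] = ((0.2)·(0.2) + (3.2)·(3.2) + (-1.8)·(-1.8) + (0.2)·(0.2) + (-1.8)·(-1.8)) / 4 = 16.8/4 = 4.2
  S[X,Y] = ((0.2)·(2) + (3.2)·(-2) + (-1.8)·(3) + (0.2)·(0) + (-1.8)·(-3)) / 4 = -6/4 = -1.5
  S[Y,Y] = ((2)·(2) + (-2)·(-2) + (3)·(3) + (0)·(0) + (-3)·(-3)) / 4 = 26/4 = 6.5
  S = [[4.2, -1.5],
 [-1.5, 6.5]].

Step 3 — invert S. det(S) = 4.2·6.5 - (-1.5)² = 25.05.
  S^{-1} = (1/det) · [[d, -b], [-b, a]] = [[0.2595, 0.0599],
 [0.0599, 0.1677]].

Step 4 — quadratic form (x̄ - mu_0)^T · S^{-1} · (x̄ - mu_0):
  S^{-1} · (x̄ - mu_0) = (-0.3713, -0.2395),
  (x̄ - mu_0)^T · [...] = (-1.2)·(-0.3713) + (-1)·(-0.2395) = 0.685.

Step 5 — scale by n: T² = 5 · 0.685 = 3.4251.

T² ≈ 3.4251


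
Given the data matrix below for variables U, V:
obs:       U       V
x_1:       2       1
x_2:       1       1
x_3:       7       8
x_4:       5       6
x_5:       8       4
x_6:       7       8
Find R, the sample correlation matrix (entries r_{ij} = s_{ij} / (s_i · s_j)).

Step 1 — column means:
  mean(U) = (2 + 1 + 7 + 5 + 8 + 7) / 6 = 30/6 = 5
  mean(V) = (1 + 1 + 8 + 6 + 4 + 8) / 6 = 28/6 = 4.6667

Step 2 — sample variances and covariances s[i,j] = (1/(n-1)) · Σ_k (x_{k,i} - mean_i) · (x_{k,j} - mean_j), with n-1 = 5:
  s[U,U] = ((-3)·(-3) + (-4)·(-4) + (2)·(2) + (0)·(0) + (3)·(3) + (2)·(2)) / 5 = 42/5 = 8.4
  s[U,V] = ((-3)·(-3.6667) + (-4)·(-3.6667) + (2)·(3.3333) + (0)·(1.3333) + (3)·(-0.6667) + (2)·(3.3333)) / 5 = 37/5 = 7.4
  s[V,V] = ((-3.6667)·(-3.6667) + (-3.6667)·(-3.6667) + (3.3333)·(3.3333) + (1.3333)·(1.3333) + (-0.6667)·(-0.6667) + (3.3333)·(3.3333)) / 5 = 51.3333/5 = 10.2667
  Sample standard deviations s_i = √(s[i,i]):
  s(U) = √(8.4) = 2.8983
  s(V) = √(10.2667) = 3.2042

Step 3 — r_{ij} = s_{ij} / (s_i · s_j):
  r[U,U] = 1 (diagonal).
  r[U,V] = 7.4 / (2.8983 · 3.2042) = 7.4 / 9.2865 = 0.7969
  r[V,V] = 1 (diagonal).

R is symmetric with unit diagonal. Assembling:

R = [[1, 0.7969],
 [0.7969, 1]]


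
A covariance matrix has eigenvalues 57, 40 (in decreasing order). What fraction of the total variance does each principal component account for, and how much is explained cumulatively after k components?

Step 1 — total variance = trace(Sigma) = Σ λ_i = 57 + 40 = 97.

Step 2 — fraction explained by component i = λ_i / Σ λ:
  PC1: 57/97 = 0.5876
  PC2: 40/97 = 0.4124

Step 3 — cumulative fraction after k components = (λ_1 + ... + λ_k) / Σ λ:
  k = 1: 57/97 = 0.5876
  k = 2: (57 + 40)/97 = 97/97 = 1

Summary (fraction, with percent):

explained: PC1 0.5876 (58.76%), PC2 0.4124 (41.24%);  cumulative: 0.5876, 1


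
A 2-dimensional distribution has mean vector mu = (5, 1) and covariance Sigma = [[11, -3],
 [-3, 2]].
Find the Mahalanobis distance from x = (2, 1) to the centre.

Step 1 — centre the observation: (x - mu) = (-3, 0).

Step 2 — invert Sigma. det(Sigma) = 11·2 - (-3)² = 13.
  Sigma^{-1} = (1/det) · [[d, -b], [-b, a]] = [[0.1538, 0.2308],
 [0.2308, 0.8462]].

Step 3 — form the quadratic (x - mu)^T · Sigma^{-1} · (x - mu):
  Sigma^{-1} · (x - mu) = (-0.4615, -0.6923).
  (x - mu)^T · [Sigma^{-1} · (x - mu)] = (-3)·(-0.4615) + (0)·(-0.6923) = 1.3846.

Step 4 — take square root: d = √(1.3846) ≈ 1.1767.

d(x, mu) = √(1.3846) ≈ 1.1767


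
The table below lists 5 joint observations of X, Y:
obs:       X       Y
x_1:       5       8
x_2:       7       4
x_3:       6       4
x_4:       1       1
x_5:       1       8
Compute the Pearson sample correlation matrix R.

Step 1 — column means:
  mean(X) = (5 + 7 + 6 + 1 + 1) / 5 = 20/5 = 4
  mean(Y) = (8 + 4 + 4 + 1 + 8) / 5 = 25/5 = 5

Step 2 — sample variances and covariances s[i,j] = (1/(n-1)) · Σ_k (x_{k,i} - mean_i) · (x_{k,j} - mean_j), with n-1 = 4:
  s[X,X] = ((1)·(1) + (3)·(3) + (2)·(2) + (-3)·(-3) + (-3)·(-3)) / 4 = 32/4 = 8
  s[X,Y] = ((1)·(3) + (3)·(-1) + (2)·(-1) + (-3)·(-4) + (-3)·(3)) / 4 = 1/4 = 0.25
  s[Y,Y] = ((3)·(3) + (-1)·(-1) + (-1)·(-1) + (-4)·(-4) + (3)·(3)) / 4 = 36/4 = 9
  Sample standard deviations s_i = √(s[i,i]):
  s(X) = √(8) = 2.8284
  s(Y) = √(9) = 3

Step 3 — r_{ij} = s_{ij} / (s_i · s_j):
  r[X,X] = 1 (diagonal).
  r[X,Y] = 0.25 / (2.8284 · 3) = 0.25 / 8.4853 = 0.0295
  r[Y,Y] = 1 (diagonal).

R is symmetric with unit diagonal. Assembling:

R = [[1, 0.0295],
 [0.0295, 1]]


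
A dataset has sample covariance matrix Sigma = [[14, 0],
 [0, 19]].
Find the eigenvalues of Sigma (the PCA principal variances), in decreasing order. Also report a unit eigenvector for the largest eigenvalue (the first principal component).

Step 1 — characteristic polynomial of 2×2 Sigma:
  det(Sigma - λI) = λ² - trace · λ + det = 0.
  trace = 14 + 19 = 33, det = 14·19 - (0)² = 266.
Step 2 — discriminant:
  Δ = trace² - 4·det = 1089 - 1064 = 25.
Step 3 — eigenvalues:
  λ = (trace ± √Δ)/2 = (33 ± 5)/2,
  λ_1 = 19,  λ_2 = 14.

Step 4 — unit eigenvector for λ_1: Sigma is diagonal, so its eigenvectors are the coordinate axes. λ_1 = 19 is the diagonal entry on the second coordinate axis, hence
  v_1 = (0, 1) (||v_1|| = 1).

λ_1 = 19,  λ_2 = 14;  v_1 ≈ (0, 1)


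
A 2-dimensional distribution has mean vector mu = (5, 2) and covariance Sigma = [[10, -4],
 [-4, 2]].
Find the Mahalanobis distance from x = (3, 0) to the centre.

Step 1 — centre the observation: (x - mu) = (-2, -2).

Step 2 — invert Sigma. det(Sigma) = 10·2 - (-4)² = 4.
  Sigma^{-1} = (1/det) · [[d, -b], [-b, a]] = [[0.5, 1],
 [1, 2.5]].

Step 3 — form the quadratic (x - mu)^T · Sigma^{-1} · (x - mu):
  Sigma^{-1} · (x - mu) = (-3, -7).
  (x - mu)^T · [Sigma^{-1} · (x - mu)] = (-2)·(-3) + (-2)·(-7) = 20.

Step 4 — take square root: d = √(20) ≈ 4.4721.

d(x, mu) = √(20) ≈ 4.4721


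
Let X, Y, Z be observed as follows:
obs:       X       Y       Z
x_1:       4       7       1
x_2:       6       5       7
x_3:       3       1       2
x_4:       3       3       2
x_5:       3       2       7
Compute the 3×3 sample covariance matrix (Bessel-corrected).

Step 1 — column means:
  mean(X) = (4 + 6 + 3 + 3 + 3) / 5 = 19/5 = 3.8
  mean(Y) = (7 + 5 + 1 + 3 + 2) / 5 = 18/5 = 3.6
  mean(Z) = (1 + 7 + 2 + 2 + 7) / 5 = 19/5 = 3.8

Step 2 — sample covariance S[i,j] = (1/(n-1)) · Σ_k (x_{k,i} - mean_i) · (x_{k,j} - mean_j), with n-1 = 4.
  S[X,X] = ((0.2)·(0.2) + (2.2)·(2.2) + (-0.8)·(-0.8) + (-0.8)·(-0.8) + (-0.8)·(-0.8)) / 4 = 6.8/4 = 1.7
  S[X,Y] = ((0.2)·(3.4) + (2.2)·(1.4) + (-0.8)·(-2.6) + (-0.8)·(-0.6) + (-0.8)·(-1.6)) / 4 = 7.6/4 = 1.9
  S[X,Z] = ((0.2)·(-2.8) + (2.2)·(3.2) + (-0.8)·(-1.8) + (-0.8)·(-1.8) + (-0.8)·(3.2)) / 4 = 6.8/4 = 1.7
  S[Y,Y] = ((3.4)·(3.4) + (1.4)·(1.4) + (-2.6)·(-2.6) + (-0.6)·(-0.6) + (-1.6)·(-1.6)) / 4 = 23.2/4 = 5.8
  S[Y,Z] = ((3.4)·(-2.8) + (1.4)·(3.2) + (-2.6)·(-1.8) + (-0.6)·(-1.8) + (-1.6)·(3.2)) / 4 = -4.4/4 = -1.1
  S[Z,Z] = ((-2.8)·(-2.8) + (3.2)·(3.2) + (-1.8)·(-1.8) + (-1.8)·(-1.8) + (3.2)·(3.2)) / 4 = 34.8/4 = 8.7

S is symmetric (S[j,i] = S[i,j]). Assembling:

S = [[1.7, 1.9, 1.7],
 [1.9, 5.8, -1.1],
 [1.7, -1.1, 8.7]]


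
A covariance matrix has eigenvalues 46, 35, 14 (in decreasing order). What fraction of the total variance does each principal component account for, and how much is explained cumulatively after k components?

Step 1 — total variance = trace(Sigma) = Σ λ_i = 46 + 35 + 14 = 95.

Step 2 — fraction explained by component i = λ_i / Σ λ:
  PC1: 46/95 = 0.4842
  PC2: 35/95 = 0.3684
  PC3: 14/95 = 0.1474

Step 3 — cumulative fraction after k components = (λ_1 + ... + λ_k) / Σ λ:
  k = 1: 46/95 = 0.4842
  k = 2: (46 + 35)/95 = 81/95 = 0.8526
  k = 3: (46 + 35 + 14)/95 = 95/95 = 1

Summary (fraction, with percent):

explained: PC1 0.4842 (48.42%), PC2 0.3684 (36.84%), PC3 0.1474 (14.74%);  cumulative: 0.4842, 0.8526, 1


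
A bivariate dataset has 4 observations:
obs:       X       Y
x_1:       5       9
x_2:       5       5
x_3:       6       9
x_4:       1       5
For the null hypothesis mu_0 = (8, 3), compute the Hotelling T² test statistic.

Step 1 — sample mean vector:
  mean(X) = (5 + 5 + 6 + 1) / 4 = 17/4 = 4.25
  mean(Y) = (9 + 5 + 9 + 5) / 4 = 28/4 = 7
  x̄ = (4.25, 7),  deviation x̄ - mu_0 = (4.25, 7) - (8, 3) = (-3.75, 4).

Step 2 — sample covariance matrix, S[i,j] = (1/(n-1)) · Σ_k (x_{k,i} - mean_i) · (x_{k,j} - mean_j), divisor n-1 = 3:
  S[X,X] = ((0.75)·(0.75) + (0.75)·(0.75) + (1.75)·(1.75) + (-3.25)·(-3.25)) / 3 = 14.75/3 = 4.9167
  S[X,Y] = ((0.75)·(2) + (0.75)·(-2) + (1.75)·(2) + (-3.25)·(-2)) / 3 = 10/3 = 3.3333
  S[Y,Y] = ((2)·(2) + (-2)·(-2) + (2)·(2) + (-2)·(-2)) / 3 = 16/3 = 5.3333
  S = [[4.9167, 3.3333],
 [3.3333, 5.3333]].

Step 3 — invert S. det(S) = 4.9167·5.3333 - (3.3333)² = 15.1111.
  S^{-1} = (1/det) · [[d, -b], [-b, a]] = [[0.3529, -0.2206],
 [-0.2206, 0.3254]].

Step 4 — quadratic form (x̄ - mu_0)^T · S^{-1} · (x̄ - mu_0):
  S^{-1} · (x̄ - mu_0) = (-2.2059, 2.1287),
  (x̄ - mu_0)^T · [...] = (-3.75)·(-2.2059) + (4)·(2.1287) = 16.7868.

Step 5 — scale by n: T² = 4 · 16.7868 = 67.1471.

T² ≈ 67.1471


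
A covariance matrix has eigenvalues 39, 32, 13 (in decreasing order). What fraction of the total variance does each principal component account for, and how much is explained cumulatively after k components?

Step 1 — total variance = trace(Sigma) = Σ λ_i = 39 + 32 + 13 = 84.

Step 2 — fraction explained by component i = λ_i / Σ λ:
  PC1: 39/84 = 0.4643
  PC2: 32/84 = 0.381
  PC3: 13/84 = 0.1548

Step 3 — cumulative fraction after k components = (λ_1 + ... + λ_k) / Σ λ:
  k = 1: 39/84 = 0.4643
  k = 2: (39 + 32)/84 = 71/84 = 0.8452
  k = 3: (39 + 32 + 13)/84 = 84/84 = 1

Summary (fraction, with percent):

explained: PC1 0.4643 (46.43%), PC2 0.381 (38.1%), PC3 0.1548 (15.48%);  cumulative: 0.4643, 0.8452, 1


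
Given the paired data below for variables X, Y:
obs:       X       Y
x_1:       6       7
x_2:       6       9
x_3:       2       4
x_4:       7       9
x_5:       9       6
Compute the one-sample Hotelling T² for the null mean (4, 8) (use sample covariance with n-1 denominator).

Step 1 — sample mean vector:
  mean(X) = (6 + 6 + 2 + 7 + 9) / 5 = 30/5 = 6
  mean(Y) = (7 + 9 + 4 + 9 + 6) / 5 = 35/5 = 7
  x̄ = (6, 7),  deviation x̄ - mu_0 = (6, 7) - (4, 8) = (2, -1).

Step 2 — sample covariance matrix, S[i,j] = (1/(n-1)) · Σ_k (x_{k,i} - mean_i) · (x_{k,j} - mean_j), divisor n-1 = 4:
  S[X,X] = ((0)·(0) + (0)·(0) + (-4)·(-4) + (1)·(1) + (3)·(3)) / 4 = 26/4 = 6.5
  S[X,Y] = ((0)·(0) + (0)·(2) + (-4)·(-3) + (1)·(2) + (3)·(-1)) / 4 = 11/4 = 2.75
  S[Y,Y] = ((0)·(0) + (2)·(2) + (-3)·(-3) + (2)·(2) + (-1)·(-1)) / 4 = 18/4 = 4.5
  S = [[6.5, 2.75],
 [2.75, 4.5]].

Step 3 — invert S. det(S) = 6.5·4.5 - (2.75)² = 21.6875.
  S^{-1} = (1/det) · [[d, -b], [-b, a]] = [[0.2075, -0.1268],
 [-0.1268, 0.2997]].

Step 4 — quadratic form (x̄ - mu_0)^T · S^{-1} · (x̄ - mu_0):
  S^{-1} · (x̄ - mu_0) = (0.5418, -0.5533),
  (x̄ - mu_0)^T · [...] = (2)·(0.5418) + (-1)·(-0.5533) = 1.6369.

Step 5 — scale by n: T² = 5 · 1.6369 = 8.1844.

T² ≈ 8.1844


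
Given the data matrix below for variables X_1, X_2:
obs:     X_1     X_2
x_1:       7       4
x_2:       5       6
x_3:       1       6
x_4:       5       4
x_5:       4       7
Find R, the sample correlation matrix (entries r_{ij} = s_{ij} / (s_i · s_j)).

Step 1 — column means:
  mean(X_1) = (7 + 5 + 1 + 5 + 4) / 5 = 22/5 = 4.4
  mean(X_2) = (4 + 6 + 6 + 4 + 7) / 5 = 27/5 = 5.4

Step 2 — sample variances and covariances s[i,j] = (1/(n-1)) · Σ_k (x_{k,i} - mean_i) · (x_{k,j} - mean_j), with n-1 = 4:
  s[X_1,X_1] = ((2.6)·(2.6) + (0.6)·(0.6) + (-3.4)·(-3.4) + (0.6)·(0.6) + (-0.4)·(-0.4)) / 4 = 19.2/4 = 4.8
  s[X_1,X_2] = ((2.6)·(-1.4) + (0.6)·(0.6) + (-3.4)·(0.6) + (0.6)·(-1.4) + (-0.4)·(1.6)) / 4 = -6.8/4 = -1.7
  s[X_2,X_2] = ((-1.4)·(-1.4) + (0.6)·(0.6) + (0.6)·(0.6) + (-1.4)·(-1.4) + (1.6)·(1.6)) / 4 = 7.2/4 = 1.8
  Sample standard deviations s_i = √(s[i,i]):
  s(X_1) = √(4.8) = 2.1909
  s(X_2) = √(1.8) = 1.3416

Step 3 — r_{ij} = s_{ij} / (s_i · s_j):
  r[X_1,X_1] = 1 (diagonal).
  r[X_1,X_2] = -1.7 / (2.1909 · 1.3416) = -1.7 / 2.9394 = -0.5784
  r[X_2,X_2] = 1 (diagonal).

R is symmetric with unit diagonal. Assembling:

R = [[1, -0.5784],
 [-0.5784, 1]]
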